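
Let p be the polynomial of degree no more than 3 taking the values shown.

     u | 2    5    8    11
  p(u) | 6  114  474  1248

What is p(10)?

Using the Lagrange interpolation formula with nodes 2, 5, 8, 11:
  L_0(u) = (u - 5)(u - 8)(u - 11) / -162
  L_1(u) = (u - 2)(u - 8)(u - 11) / 54
  L_2(u) = (u - 2)(u - 5)(u - 11) / -54
  L_3(u) = (u - 2)(u - 5)(u - 8) / 162
Then p(u) = 6·L_0(u) + 114·L_1(u) + 474·L_2(u) + 1248·L_3(u).
Expanding and collecting terms gives p(u) = u^3 - u^2 + 4u - 6.
Evaluating at u = 10: p(10) = 934.

934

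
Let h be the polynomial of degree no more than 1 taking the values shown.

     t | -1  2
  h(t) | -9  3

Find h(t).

Write h(t) = at + b. Substituting each data point gives a linear system:
  -a + b = -9
  2a + b = 3
Solving the system yields a = 4, b = -5.
So h(t) = 4t - 5.
Check: h(-1) = -9. ✓

h(t) = 4t - 5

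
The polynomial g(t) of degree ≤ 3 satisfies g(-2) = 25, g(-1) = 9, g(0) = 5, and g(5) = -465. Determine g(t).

g(t) = -3t^3 - 3t^2 - 4t + 5

Write g(t) = at^3 + bt^2 + ct + d. Substituting each data point gives a linear system:
  -8a + 4b - 2c + d = 25
  -a + b - c + d = 9
  d = 5
  125a + 25b + 5c + d = -465
Solving the system yields a = -3, b = -3, c = -4, d = 5.
So g(t) = -3t³ - 3t² - 4t + 5.
Check: g(-1) = 9. ✓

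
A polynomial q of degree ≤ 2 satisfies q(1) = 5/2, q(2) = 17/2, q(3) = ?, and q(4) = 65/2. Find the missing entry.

37/2

The 3 known points determine the degree-2 polynomial uniquely.
Write q(u) = au^2 + bu + c. Substituting each data point gives a linear system:
  a + b + c = 5/2
  4a + 2b + c = 17/2
  16a + 4b + c = 65/2
Solving the system yields a = 2, b = 0, c = 1/2.
So q(u) = 2u^2 + 1/2.
Then q(3) = 37/2.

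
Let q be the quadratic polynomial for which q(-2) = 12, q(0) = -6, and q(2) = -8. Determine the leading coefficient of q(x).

Write q(x) = ax^2 + bx + c. Substituting each data point gives a linear system:
  4a - 2b + c = 12
  c = -6
  4a + 2b + c = -8
Solving the system yields a = 2, b = -5, c = -6.
So q(x) = 2x^2 - 5x - 6.
The leading coefficient is 2.

2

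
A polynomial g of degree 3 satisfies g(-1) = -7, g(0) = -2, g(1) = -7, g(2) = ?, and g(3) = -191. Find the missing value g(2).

-58

The 4 known points determine the degree-3 polynomial uniquely.
Write g(n) = an^3 + bn^2 + cn + d. Substituting each data point gives a linear system:
  -a + b - c + d = -7
  d = -2
  a + b + c + d = -7
  27a + 9b + 3c + d = -191
Solving the system yields a = -6, b = -5, c = 6, d = -2.
So g(n) = -6n^3 - 5n^2 + 6n - 2.
Then g(2) = -58.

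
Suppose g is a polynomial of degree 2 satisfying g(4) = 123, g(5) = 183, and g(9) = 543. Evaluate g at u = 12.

939

Using the Lagrange interpolation formula with nodes 4, 5, 9:
  L_0(u) = (u - 5)(u - 9) / 5
  L_1(u) = (u - 4)(u - 9) / -4
  L_2(u) = (u - 4)(u - 5) / 20
Then g(u) = 123·L_0(u) + 183·L_1(u) + 543·L_2(u).
Expanding and collecting terms gives g(u) = 6u^2 + 6u + 3.
Evaluating at u = 12: g(12) = 939.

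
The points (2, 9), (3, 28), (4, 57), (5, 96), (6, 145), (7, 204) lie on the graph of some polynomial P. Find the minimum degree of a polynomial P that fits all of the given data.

2

Forward differences of the values at s = 2, 3, 4, 5, 6, 7:
  P  : 9  28  57  96  145  204
  Δ  : 19  29  39  49  59
  Δ^2: 10  10  10  10
  Δ^3: 0  0  0
  Δ^4: 0  0
  Δ^5: 0
The second differences are constant (10) and nonzero, while all higher differences vanish, so the minimal degree is 2.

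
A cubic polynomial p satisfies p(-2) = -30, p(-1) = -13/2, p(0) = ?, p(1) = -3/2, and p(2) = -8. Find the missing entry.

1

The 4 known points determine the degree-3 polynomial uniquely.
Write p(s) = as^3 + bs^2 + cs + d. Substituting each data point gives a linear system:
  -8a + 4b - 2c + d = -30
  -a + b - c + d = -13/2
  a + b + c + d = -3/2
  8a + 4b + 2c + d = -8
Solving the system yields a = 1, b = -5, c = 3/2, d = 1.
So p(s) = s^3 - 5s^2 + (3/2)s + 1.
Then p(0) = 1.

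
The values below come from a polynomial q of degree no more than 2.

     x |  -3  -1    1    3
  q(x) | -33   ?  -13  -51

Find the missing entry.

-7

The 3 known points determine the degree-2 polynomial uniquely.
Write q(x) = ax^2 + bx + c. Substituting each data point gives a linear system:
  9a - 3b + c = -33
  a + b + c = -13
  9a + 3b + c = -51
Solving the system yields a = -4, b = -3, c = -6.
So q(x) = -4x^2 - 3x - 6.
Then q(-1) = -7.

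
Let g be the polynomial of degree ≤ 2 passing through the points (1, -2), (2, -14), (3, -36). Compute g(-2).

-26

Using the Lagrange interpolation formula with nodes 1, 2, 3:
  L_0(s) = (s - 2)(s - 3) / 2
  L_1(s) = (s - 1)(s - 3) / -1
  L_2(s) = (s - 1)(s - 2) / 2
Then g(s) = -2·L_0(s) - 14·L_1(s) - 36·L_2(s).
Expanding and collecting terms gives g(s) = -5s² + 3s.
Evaluating at s = -2: g(-2) = -26.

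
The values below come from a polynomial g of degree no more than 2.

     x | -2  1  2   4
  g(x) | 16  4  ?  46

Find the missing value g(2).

The 3 known points determine the degree-2 polynomial uniquely.
Write g(x) = ax^2 + bx + c. Substituting each data point gives a linear system:
  4a - 2b + c = 16
  a + b + c = 4
  16a + 4b + c = 46
Solving the system yields a = 3, b = -1, c = 2.
So g(x) = 3x^2 - x + 2.
Then g(2) = 12.

12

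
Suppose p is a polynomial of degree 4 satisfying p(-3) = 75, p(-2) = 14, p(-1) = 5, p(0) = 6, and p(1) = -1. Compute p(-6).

1350

Forward differences of the values at u = -3, -2, -1, 0, 1:
  p  : 75  14  5  6  -1
  Δ  : -61  -9  1  -7
  Δ^2: 52  10  -8
  Δ^3: -42  -18
  Δ^4: 24
The fourth differences are constant, confirming degree 4.
Interpolating (Newton forward form) and evaluating at u = -6 gives p(-6) = 1350.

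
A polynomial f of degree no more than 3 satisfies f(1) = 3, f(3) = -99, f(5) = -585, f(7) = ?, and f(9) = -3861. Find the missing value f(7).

-1743

The 4 known points determine the degree-3 polynomial uniquely.
Write f(n) = an^3 + bn^2 + cn + d. Substituting each data point gives a linear system:
  a + b + c + d = 3
  27a + 9b + 3c + d = -99
  125a + 25b + 5c + d = -585
  729a + 81b + 9c + d = -3861
Solving the system yields a = -6, b = 6, c = 3, d = 0.
So f(n) = -6n^3 + 6n^2 + 3n.
Then f(7) = -1743.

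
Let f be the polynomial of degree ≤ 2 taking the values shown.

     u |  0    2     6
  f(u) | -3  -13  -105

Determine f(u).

Write f(u) = au^2 + bu + c. Substituting each data point gives a linear system:
  c = -3
  4a + 2b + c = -13
  36a + 6b + c = -105
Solving the system yields a = -3, b = 1, c = -3.
So f(u) = -3u^2 + u - 3.
Check: f(2) = -13. ✓

f(u) = -3u^2 + u - 3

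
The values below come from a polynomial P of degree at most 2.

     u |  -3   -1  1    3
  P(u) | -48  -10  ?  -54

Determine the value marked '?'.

The 3 known points determine the degree-2 polynomial uniquely.
Write P(u) = au^2 + bu + c. Substituting each data point gives a linear system:
  9a - 3b + c = -48
  a - b + c = -10
  9a + 3b + c = -54
Solving the system yields a = -5, b = -1, c = -6.
So P(u) = -5u^2 - u - 6.
Then P(1) = -12.

-12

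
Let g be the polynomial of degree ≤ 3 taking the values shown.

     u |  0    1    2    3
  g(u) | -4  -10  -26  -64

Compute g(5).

-254

Forward differences of the values at u = 0, 1, 2, 3:
  g  : -4  -10  -26  -64
  Δ  : -6  -16  -38
  Δ^2: -10  -22
  Δ^3: -12
The third differences are constant, confirming degree 3.
Interpolating (Newton forward form) and evaluating at u = 5 gives g(5) = -254.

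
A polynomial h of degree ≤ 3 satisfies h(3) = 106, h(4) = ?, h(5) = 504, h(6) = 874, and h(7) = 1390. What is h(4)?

256

On equispaced nodes a degree-3 polynomial has vanishing fourth forward difference, so
  h(3) - 4·h(4) + 6·h(5) - 4·h(6) + h(7) = 0.
Substituting the known values and solving for h(4):
  -4·h(4) = -1024
  h(4) = 256.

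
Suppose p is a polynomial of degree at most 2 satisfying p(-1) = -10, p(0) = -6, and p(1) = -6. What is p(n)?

p(n) = -2n^2 + 2n - 6

Write p(n) = an^2 + bn + c. Substituting each data point gives a linear system:
  a - b + c = -10
  c = -6
  a + b + c = -6
Solving the system yields a = -2, b = 2, c = -6.
So p(n) = -2n² + 2n - 6.
Check: p(-1) = -10. ✓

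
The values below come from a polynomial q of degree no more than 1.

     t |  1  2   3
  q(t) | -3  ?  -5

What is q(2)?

-4

On equispaced nodes a degree-1 polynomial has vanishing second forward difference, so
  q(1) - 2·q(2) + q(3) = 0.
Substituting the known values and solving for q(2):
  -2·q(2) = 8
  q(2) = -4.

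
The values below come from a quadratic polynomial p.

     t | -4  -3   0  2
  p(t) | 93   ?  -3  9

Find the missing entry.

The 3 known points determine the degree-2 polynomial uniquely.
Write p(t) = at^2 + bt + c. Substituting each data point gives a linear system:
  16a - 4b + c = 93
  c = -3
  4a + 2b + c = 9
Solving the system yields a = 5, b = -4, c = -3.
So p(t) = 5t² - 4t - 3.
Then p(-3) = 54.

54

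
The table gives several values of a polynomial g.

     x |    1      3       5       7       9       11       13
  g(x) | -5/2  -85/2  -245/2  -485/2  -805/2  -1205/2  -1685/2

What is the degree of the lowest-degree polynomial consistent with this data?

2

Forward differences of the values at x = 1, 3, 5, 7, 9, 11, 13:
  g  : -5/2  -85/2  -245/2  -485/2  -805/2  -1205/2  -1685/2
  Δ  : -40  -80  -120  -160  -200  -240
  Δ^2: -40  -40  -40  -40  -40
  Δ^3: 0  0  0  0
  Δ^4: 0  0  0
  Δ^5: 0  0
  Δ^6: 0
The second differences are constant (-40) and nonzero, while all higher differences vanish, so the minimal degree is 2.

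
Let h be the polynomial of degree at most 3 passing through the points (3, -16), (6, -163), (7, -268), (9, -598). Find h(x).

Write h(x) = ax^3 + bx^2 + cx + d. Substituting each data point gives a linear system:
  27a + 9b + 3c + d = -16
  216a + 36b + 6c + d = -163
  343a + 49b + 7c + d = -268
  729a + 81b + 9c + d = -598
Solving the system yields a = -1, b = 2, c = -4, d = 5.
So h(x) = -x^3 + 2x^2 - 4x + 5.
Check: h(7) = -268. ✓

h(x) = -x^3 + 2x^2 - 4x + 5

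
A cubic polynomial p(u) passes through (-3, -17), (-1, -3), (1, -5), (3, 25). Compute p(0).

Using the Lagrange interpolation formula with nodes -3, -1, 1, 3:
  L_0(u) = (u + 1)(u - 1)(u - 3) / -48
  L_1(u) = (u + 3)(u - 1)(u - 3) / 16
  L_2(u) = (u + 3)(u + 1)(u - 3) / -16
  L_3(u) = (u + 3)(u + 1)(u - 1) / 48
Then p(u) = -17·L_0(u) - 3·L_1(u) - 5·L_2(u) + 25·L_3(u).
Expanding and collecting terms gives p(u) = u^3 + u^2 - 2u - 5.
Evaluating at u = 0: p(0) = -5.

-5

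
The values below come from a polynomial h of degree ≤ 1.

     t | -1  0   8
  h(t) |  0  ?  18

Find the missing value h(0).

The 2 known points determine the degree-1 polynomial uniquely.
Write h(t) = at + b. Substituting each data point gives a linear system:
  -a + b = 0
  8a + b = 18
Solving the system yields a = 2, b = 2.
So h(t) = 2t + 2.
Then h(0) = 2.

2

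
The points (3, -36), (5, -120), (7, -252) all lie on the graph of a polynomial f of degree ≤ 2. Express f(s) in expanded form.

f(s) = -6s^2 + 6s

Write f(s) = as^2 + bs + c. Substituting each data point gives a linear system:
  9a + 3b + c = -36
  25a + 5b + c = -120
  49a + 7b + c = -252
Solving the system yields a = -6, b = 6, c = 0.
So f(s) = -6s² + 6s.
Check: f(5) = -120. ✓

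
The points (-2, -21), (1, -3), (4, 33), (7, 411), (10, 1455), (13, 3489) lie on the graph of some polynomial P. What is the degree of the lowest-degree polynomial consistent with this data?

Forward differences of the values at u = -2, 1, 4, 7, 10, 13:
  P  : -21  -3  33  411  1455  3489
  Δ  : 18  36  378  1044  2034
  Δ^2: 18  342  666  990
  Δ^3: 324  324  324
  Δ^4: 0  0
  Δ^5: 0
The third differences are constant (324) and nonzero, while all higher differences vanish, so the minimal degree is 3.

3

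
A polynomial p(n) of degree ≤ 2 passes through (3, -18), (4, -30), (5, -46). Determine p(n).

p(n) = -2n^2 + 2n - 6

Write p(n) = an^2 + bn + c. Substituting each data point gives a linear system:
  9a + 3b + c = -18
  16a + 4b + c = -30
  25a + 5b + c = -46
Solving the system yields a = -2, b = 2, c = -6.
So p(n) = -2n² + 2n - 6.
Check: p(4) = -30. ✓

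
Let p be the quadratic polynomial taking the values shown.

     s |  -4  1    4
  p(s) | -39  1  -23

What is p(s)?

p(s) = -2s^2 + 2s + 1

Write p(s) = as^2 + bs + c. Substituting each data point gives a linear system:
  16a - 4b + c = -39
  a + b + c = 1
  16a + 4b + c = -23
Solving the system yields a = -2, b = 2, c = 1.
So p(s) = -2s² + 2s + 1.
Check: p(-4) = -39. ✓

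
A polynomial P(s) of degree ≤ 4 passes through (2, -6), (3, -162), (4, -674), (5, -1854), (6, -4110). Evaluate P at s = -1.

6

Forward differences of the values at s = 2, 3, 4, 5, 6:
  P  : -6  -162  -674  -1854  -4110
  Δ  : -156  -512  -1180  -2256
  Δ^2: -356  -668  -1076
  Δ^3: -312  -408
  Δ^4: -96
The fourth differences are constant, confirming degree 4.
Interpolating (Newton forward form) and evaluating at s = -1 gives P(-1) = 6.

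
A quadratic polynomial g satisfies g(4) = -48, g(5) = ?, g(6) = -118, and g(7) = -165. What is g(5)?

-79

On equispaced nodes a degree-2 polynomial has vanishing third forward difference, so
  - g(4) + 3·g(5) - 3·g(6) + g(7) = 0.
Substituting the known values and solving for g(5):
  3·g(5) = -237
  g(5) = -79.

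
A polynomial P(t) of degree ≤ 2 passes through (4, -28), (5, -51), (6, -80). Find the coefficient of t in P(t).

4

Write P(t) = at^2 + bt + c. Substituting each data point gives a linear system:
  16a + 4b + c = -28
  25a + 5b + c = -51
  36a + 6b + c = -80
Solving the system yields a = -3, b = 4, c = 4.
So P(t) = -3t^2 + 4t + 4.
The coefficient of t is 4.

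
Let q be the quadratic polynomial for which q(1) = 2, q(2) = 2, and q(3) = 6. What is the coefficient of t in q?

Write q(t) = at^2 + bt + c. Substituting each data point gives a linear system:
  a + b + c = 2
  4a + 2b + c = 2
  9a + 3b + c = 6
Solving the system yields a = 2, b = -6, c = 6.
So q(t) = 2t^2 - 6t + 6.
The coefficient of t is -6.

-6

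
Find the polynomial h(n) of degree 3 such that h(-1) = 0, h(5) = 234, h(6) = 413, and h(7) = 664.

h(n) = 2n^3 - 3n - 1

Write h(n) = an^3 + bn^2 + cn + d. Substituting each data point gives a linear system:
  -a + b - c + d = 0
  125a + 25b + 5c + d = 234
  216a + 36b + 6c + d = 413
  343a + 49b + 7c + d = 664
Solving the system yields a = 2, b = 0, c = -3, d = -1.
So h(n) = 2n^3 - 3n - 1.
Check: h(-1) = 0. ✓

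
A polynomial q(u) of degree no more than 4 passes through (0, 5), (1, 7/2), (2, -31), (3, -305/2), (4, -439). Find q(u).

q(u) = -u^4 - 3u^3 - (1/2)u^2 + 3u + 5

Write q(u) = au^4 + bu^3 + cu^2 + du + e. Substituting each data point gives a linear system:
  e = 5
  a + b + c + d + e = 7/2
  16a + 8b + 4c + 2d + e = -31
  81a + 27b + 9c + 3d + e = -305/2
  256a + 64b + 16c + 4d + e = -439
Solving the system yields a = -1, b = -3, c = -1/2, d = 3, e = 5.
So q(u) = -u^4 - 3u^3 - (1/2)u^2 + 3u + 5.
Check: q(3) = -305/2. ✓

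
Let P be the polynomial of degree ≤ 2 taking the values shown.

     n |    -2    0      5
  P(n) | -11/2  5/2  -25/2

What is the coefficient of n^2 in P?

Write P(n) = an^2 + bn + c. Substituting each data point gives a linear system:
  4a - 2b + c = -11/2
  c = 5/2
  25a + 5b + c = -25/2
Solving the system yields a = -1, b = 2, c = 5/2.
So P(n) = -n² + 2n + 5/2.
The leading coefficient is -1.

-1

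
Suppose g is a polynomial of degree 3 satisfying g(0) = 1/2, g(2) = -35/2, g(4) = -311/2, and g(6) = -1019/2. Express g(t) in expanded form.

g(t) = -2t^3 - 3t^2 + 5t + 1/2

Using the Lagrange interpolation formula with nodes 0, 2, 4, 6:
  L_0(t) = (t - 2)(t - 4)(t - 6) / -48
  L_1(t) = t(t - 4)(t - 6) / 16
  L_2(t) = t(t - 2)(t - 6) / -16
  L_3(t) = t(t - 2)(t - 4) / 48
Then g(t) = 1/2·L_0(t) - 35/2·L_1(t) - 311/2·L_2(t) - 1019/2·L_3(t).
Expanding and collecting terms gives g(t) = -2t^3 - 3t^2 + 5t + 1/2.
Check: g(2) = -35/2. ✓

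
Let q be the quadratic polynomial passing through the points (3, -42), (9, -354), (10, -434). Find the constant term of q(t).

Write q(t) = at^2 + bt + c. Substituting each data point gives a linear system:
  9a + 3b + c = -42
  81a + 9b + c = -354
  100a + 10b + c = -434
Solving the system yields a = -4, b = -4, c = 6.
So q(t) = -4t^2 - 4t + 6.
The constant term is 6.

6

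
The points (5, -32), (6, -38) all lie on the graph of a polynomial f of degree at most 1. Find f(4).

Using the Lagrange interpolation formula with nodes 5, 6:
  L_0(u) = (u - 6) / -1
  L_1(u) = (u - 5) / 1
Then f(u) = -32·L_0(u) - 38·L_1(u).
Expanding and collecting terms gives f(u) = -6u - 2.
Evaluating at u = 4: f(4) = -26.

-26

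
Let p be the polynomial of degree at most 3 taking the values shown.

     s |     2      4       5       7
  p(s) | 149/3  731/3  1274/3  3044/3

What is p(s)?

Using the Lagrange interpolation formula with nodes 2, 4, 5, 7:
  L_0(s) = (s - 4)(s - 5)(s - 7) / -30
  L_1(s) = (s - 2)(s - 5)(s - 7) / 6
  L_2(s) = (s - 2)(s - 4)(s - 7) / -6
  L_3(s) = (s - 2)(s - 4)(s - 5) / 30
Then p(s) = 149/3·L_0(s) + 731/3·L_1(s) + 1274/3·L_2(s) + 3044/3·L_3(s).
Expanding and collecting terms gives p(s) = 2s³ + 6s² + 5s - 1/3.
Check: p(4) = 731/3. ✓

p(s) = 2s^3 + 6s^2 + 5s - 1/3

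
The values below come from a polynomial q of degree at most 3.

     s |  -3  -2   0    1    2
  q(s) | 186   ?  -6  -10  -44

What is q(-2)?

The 4 known points determine the degree-3 polynomial uniquely.
Write q(s) = as^3 + bs^2 + cs + d. Substituting each data point gives a linear system:
  -27a + 9b - 3c + d = 186
  d = -6
  a + b + c + d = -10
  8a + 4b + 2c + d = -44
Solving the system yields a = -6, b = 3, c = -1, d = -6.
So q(s) = -6s^3 + 3s^2 - s - 6.
Then q(-2) = 56.

56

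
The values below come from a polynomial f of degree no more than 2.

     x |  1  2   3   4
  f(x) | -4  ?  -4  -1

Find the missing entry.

On equispaced nodes a degree-2 polynomial has vanishing third forward difference, so
  - f(1) + 3·f(2) - 3·f(3) + f(4) = 0.
Substituting the known values and solving for f(2):
  3·f(2) = -15
  f(2) = -5.

-5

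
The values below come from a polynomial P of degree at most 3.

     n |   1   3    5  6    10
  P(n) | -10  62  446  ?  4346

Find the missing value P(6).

The 4 known points determine the degree-3 polynomial uniquely.
Write P(n) = an^3 + bn^2 + cn + d. Substituting each data point gives a linear system:
  a + b + c + d = -10
  27a + 9b + 3c + d = 62
  125a + 25b + 5c + d = 446
  1000a + 100b + 10c + d = 4346
Solving the system yields a = 5, b = -6, c = -5, d = -4.
So P(n) = 5n^3 - 6n^2 - 5n - 4.
Then P(6) = 830.

830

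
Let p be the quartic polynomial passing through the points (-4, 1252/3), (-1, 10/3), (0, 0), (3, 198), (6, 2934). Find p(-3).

Using the Lagrange interpolation formula with nodes -4, -1, 0, 3, 6:
  L_0(u) = (u + 1)u(u - 3)(u - 6) / 840
  L_1(u) = (u + 4)u(u - 3)(u - 6) / -84
  L_2(u) = (u + 4)(u + 1)(u - 3)(u - 6) / 72
  L_3(u) = (u + 4)(u + 1)u(u - 6) / -252
  L_4(u) = (u + 4)(u + 1)u(u - 3) / 1260
Then p(u) = 1252/3·L_0(u) + 10/3·L_1(u) + 0·L_2(u) + 198·L_3(u) + 2934·L_4(u).
Expanding and collecting terms gives p(u) = 2u^4 + (5/3)u^3 - 3u.
Evaluating at u = -3: p(-3) = 126.

126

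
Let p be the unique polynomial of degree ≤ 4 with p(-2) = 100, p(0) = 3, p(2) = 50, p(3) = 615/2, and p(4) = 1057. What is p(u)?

Write p(u) = au^4 + bu^3 + cu^2 + du + e. Substituting each data point gives a linear system:
  16a - 8b + 4c - 2d + e = 100
  e = 3
  16a + 8b + 4c + 2d + e = 50
  81a + 27b + 9c + 3d + e = 615/2
  256a + 64b + 16c + 4d + e = 1057
Solving the system yields a = 5, b = -3, c = -2, d = -1/2, e = 3.
So p(u) = 5u^4 - 3u^3 - 2u^2 - (1/2)u + 3.
Check: p(4) = 1057. ✓

p(u) = 5u^4 - 3u^3 - 2u^2 - (1/2)u + 3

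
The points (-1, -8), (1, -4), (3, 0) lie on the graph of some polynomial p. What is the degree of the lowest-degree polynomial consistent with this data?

Forward differences of the values at u = -1, 1, 3:
  p  : -8  -4  0
  Δ  : 4  4
  Δ^2: 0
The first differences are constant (4) and nonzero, while all higher differences vanish, so the minimal degree is 1.

1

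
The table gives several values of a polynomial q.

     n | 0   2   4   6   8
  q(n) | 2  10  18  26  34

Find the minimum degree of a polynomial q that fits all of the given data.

Forward differences of the values at n = 0, 2, 4, 6, 8:
  q  : 2  10  18  26  34
  Δ  : 8  8  8  8
  Δ^2: 0  0  0
  Δ^3: 0  0
  Δ^4: 0
The first differences are constant (8) and nonzero, while all higher differences vanish, so the minimal degree is 1.

1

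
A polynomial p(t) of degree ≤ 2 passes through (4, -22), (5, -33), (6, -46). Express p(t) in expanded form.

Using the Lagrange interpolation formula with nodes 4, 5, 6:
  L_0(t) = (t - 5)(t - 6) / 2
  L_1(t) = (t - 4)(t - 6) / -1
  L_2(t) = (t - 4)(t - 5) / 2
Then p(t) = -22·L_0(t) - 33·L_1(t) - 46·L_2(t).
Expanding and collecting terms gives p(t) = -t² - 2t + 2.
Check: p(6) = -46. ✓

p(t) = -t^2 - 2t + 2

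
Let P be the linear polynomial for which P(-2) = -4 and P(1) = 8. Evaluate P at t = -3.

-8

Using the Lagrange interpolation formula with nodes -2, 1:
  L_0(t) = (t - 1) / -3
  L_1(t) = (t + 2) / 3
Then P(t) = -4·L_0(t) + 8·L_1(t).
Expanding and collecting terms gives P(t) = 4t + 4.
Evaluating at t = -3: P(-3) = -8.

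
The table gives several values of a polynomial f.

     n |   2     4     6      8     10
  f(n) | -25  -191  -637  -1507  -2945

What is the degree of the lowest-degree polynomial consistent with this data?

Forward differences of the values at n = 2, 4, 6, 8, 10:
  f  : -25  -191  -637  -1507  -2945
  Δ  : -166  -446  -870  -1438
  Δ^2: -280  -424  -568
  Δ^3: -144  -144
  Δ^4: 0
The third differences are constant (-144) and nonzero, while all higher differences vanish, so the minimal degree is 3.

3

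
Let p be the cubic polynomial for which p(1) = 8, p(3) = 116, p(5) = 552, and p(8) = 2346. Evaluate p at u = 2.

Write p(u) = au^3 + bu^2 + cu + d. Substituting each data point gives a linear system:
  a + b + c + d = 8
  27a + 9b + 3c + d = 116
  125a + 25b + 5c + d = 552
  512a + 64b + 8c + d = 2346
Solving the system yields a = 5, b = -4, c = 5, d = 2.
So p(u) = 5u³ - 4u² + 5u + 2.
Then p(2) = 36.

36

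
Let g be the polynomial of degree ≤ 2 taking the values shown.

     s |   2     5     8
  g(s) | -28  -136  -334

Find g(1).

-12

Write g(s) = as^2 + bs + c. Substituting each data point gives a linear system:
  4a + 2b + c = -28
  25a + 5b + c = -136
  64a + 8b + c = -334
Solving the system yields a = -5, b = -1, c = -6.
So g(s) = -5s² - s - 6.
Then g(1) = -12.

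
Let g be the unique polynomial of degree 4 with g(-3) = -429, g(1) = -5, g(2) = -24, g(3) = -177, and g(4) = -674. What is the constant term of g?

Write g(t) = at^4 + bt^3 + ct^2 + dt + e. Substituting each data point gives a linear system:
  81a - 27b + 9c - 3d + e = -429
  a + b + c + d + e = -5
  16a + 8b + 4c + 2d + e = -24
  81a + 27b + 9c + 3d + e = -177
  256a + 64b + 16c + 4d + e = -674
Solving the system yields a = -4, b = 5, c = 3, d = -3, e = -6.
So g(t) = -4t^4 + 5t^3 + 3t^2 - 3t - 6.
The constant term is -6.

-6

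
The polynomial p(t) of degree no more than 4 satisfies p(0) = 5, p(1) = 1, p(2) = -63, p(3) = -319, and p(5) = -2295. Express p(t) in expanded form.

p(t) = -3t^4 - 4t^3 + 3t^2 + 5

Write p(t) = at^4 + bt^3 + ct^2 + dt + e. Substituting each data point gives a linear system:
  e = 5
  a + b + c + d + e = 1
  16a + 8b + 4c + 2d + e = -63
  81a + 27b + 9c + 3d + e = -319
  625a + 125b + 25c + 5d + e = -2295
Solving the system yields a = -3, b = -4, c = 3, d = 0, e = 5.
So p(t) = -3t⁴ - 4t³ + 3t² + 5.
Check: p(0) = 5. ✓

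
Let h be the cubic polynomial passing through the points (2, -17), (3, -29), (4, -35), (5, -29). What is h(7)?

Using the Lagrange interpolation formula with nodes 2, 3, 4, 5:
  L_0(n) = (n - 3)(n - 4)(n - 5) / -6
  L_1(n) = (n - 2)(n - 4)(n - 5) / 2
  L_2(n) = (n - 2)(n - 3)(n - 5) / -2
  L_3(n) = (n - 2)(n - 3)(n - 4) / 6
Then h(n) = -17·L_0(n) - 29·L_1(n) - 35·L_2(n) - 29·L_3(n).
Expanding and collecting terms gives h(n) = n^3 - 6n^2 - n + 1.
Evaluating at n = 7: h(7) = 43.

43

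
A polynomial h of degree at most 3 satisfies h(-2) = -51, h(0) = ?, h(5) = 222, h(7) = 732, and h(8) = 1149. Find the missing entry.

The 4 known points determine the degree-3 polynomial uniquely.
Write h(n) = an^3 + bn^2 + cn + d. Substituting each data point gives a linear system:
  -8a + 4b - 2c + d = -51
  125a + 25b + 5c + d = 222
  343a + 49b + 7c + d = 732
  512a + 64b + 8c + d = 1149
Solving the system yields a = 3, b = -6, c = 0, d = -3.
So h(n) = 3n^3 - 6n^2 - 3.
Then h(0) = -3.

-3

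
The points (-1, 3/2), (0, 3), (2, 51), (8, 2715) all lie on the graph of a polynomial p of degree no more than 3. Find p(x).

p(x) = 5x^3 + (5/2)x^2 - x + 3

Write p(x) = ax^3 + bx^2 + cx + d. Substituting each data point gives a linear system:
  -a + b - c + d = 3/2
  d = 3
  8a + 4b + 2c + d = 51
  512a + 64b + 8c + d = 2715
Solving the system yields a = 5, b = 5/2, c = -1, d = 3.
So p(x) = 5x^3 + (5/2)x^2 - x + 3.
Check: p(2) = 51. ✓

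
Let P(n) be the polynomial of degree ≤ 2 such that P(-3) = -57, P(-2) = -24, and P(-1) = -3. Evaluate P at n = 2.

Using the Lagrange interpolation formula with nodes -3, -2, -1:
  L_0(n) = (n + 2)(n + 1) / 2
  L_1(n) = (n + 3)(n + 1) / -1
  L_2(n) = (n + 3)(n + 2) / 2
Then P(n) = -57·L_0(n) - 24·L_1(n) - 3·L_2(n).
Expanding and collecting terms gives P(n) = -6n^2 + 3n + 6.
Evaluating at n = 2: P(2) = -12.

-12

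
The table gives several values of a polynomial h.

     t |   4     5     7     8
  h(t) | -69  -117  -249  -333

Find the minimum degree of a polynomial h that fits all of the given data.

Divided differences on the nodes 4, 5, 7, 8:
  order 0: -69  -117  -249  -333
  order 1: -48  -66  -84
  order 2: -6  -6
  order 3: 0
The order-2 divided differences are all -6 (nonzero) and every higher order vanishes, so the data lies on a polynomial of degree exactly 2.

2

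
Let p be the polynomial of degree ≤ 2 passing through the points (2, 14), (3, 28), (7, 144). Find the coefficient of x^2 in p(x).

3

Write p(x) = ax^2 + bx + c. Substituting each data point gives a linear system:
  4a + 2b + c = 14
  9a + 3b + c = 28
  49a + 7b + c = 144
Solving the system yields a = 3, b = -1, c = 4.
So p(x) = 3x^2 - x + 4.
The leading coefficient is 3.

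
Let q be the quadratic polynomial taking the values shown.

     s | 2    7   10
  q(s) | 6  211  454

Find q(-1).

Using the Lagrange interpolation formula with nodes 2, 7, 10:
  L_0(s) = (s - 7)(s - 10) / 40
  L_1(s) = (s - 2)(s - 10) / -15
  L_2(s) = (s - 2)(s - 7) / 24
Then q(s) = 6·L_0(s) + 211·L_1(s) + 454·L_2(s).
Expanding and collecting terms gives q(s) = 5s^2 - 4s - 6.
Evaluating at s = -1: q(-1) = 3.

3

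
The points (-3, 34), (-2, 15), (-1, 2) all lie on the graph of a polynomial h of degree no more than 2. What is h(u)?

Write h(u) = au^2 + bu + c. Substituting each data point gives a linear system:
  9a - 3b + c = 34
  4a - 2b + c = 15
  a - b + c = 2
Solving the system yields a = 3, b = -4, c = -5.
So h(u) = 3u^2 - 4u - 5.
Check: h(-2) = 15. ✓

h(u) = 3u^2 - 4u - 5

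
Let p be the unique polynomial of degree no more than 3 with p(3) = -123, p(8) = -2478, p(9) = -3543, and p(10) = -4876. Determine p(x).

Using the Lagrange interpolation formula with nodes 3, 8, 9, 10:
  L_0(x) = (x - 8)(x - 9)(x - 10) / -210
  L_1(x) = (x - 3)(x - 9)(x - 10) / 10
  L_2(x) = (x - 3)(x - 8)(x - 10) / -6
  L_3(x) = (x - 3)(x - 8)(x - 9) / 14
Then p(x) = -123·L_0(x) - 2478·L_1(x) - 3543·L_2(x) - 4876·L_3(x).
Expanding and collecting terms gives p(x) = -5x^3 + x^2 + 3x - 6.
Check: p(3) = -123. ✓

p(x) = -5x^3 + x^2 + 3x - 6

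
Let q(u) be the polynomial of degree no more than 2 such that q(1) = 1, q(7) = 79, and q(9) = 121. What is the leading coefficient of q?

1

Write q(u) = au^2 + bu + c. Substituting each data point gives a linear system:
  a + b + c = 1
  49a + 7b + c = 79
  81a + 9b + c = 121
Solving the system yields a = 1, b = 5, c = -5.
So q(u) = u² + 5u - 5.
The leading coefficient is 1.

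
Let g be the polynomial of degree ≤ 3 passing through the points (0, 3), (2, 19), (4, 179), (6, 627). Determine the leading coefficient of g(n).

Write g(n) = an^3 + bn^2 + cn + d. Substituting each data point gives a linear system:
  d = 3
  8a + 4b + 2c + d = 19
  64a + 16b + 4c + d = 179
  216a + 36b + 6c + d = 627
Solving the system yields a = 3, b = 0, c = -4, d = 3.
So g(n) = 3n³ - 4n + 3.
The leading coefficient is 3.

3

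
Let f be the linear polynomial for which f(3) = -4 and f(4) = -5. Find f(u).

f(u) = -u - 1

Write f(u) = au + b. Substituting each data point gives a linear system:
  3a + b = -4
  4a + b = -5
Solving the system yields a = -1, b = -1.
So f(u) = -u - 1.
Check: f(4) = -5. ✓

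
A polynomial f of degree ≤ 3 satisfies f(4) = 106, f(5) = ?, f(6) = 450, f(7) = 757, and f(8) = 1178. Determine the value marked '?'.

On equispaced nodes a degree-3 polynomial has vanishing fourth forward difference, so
  f(4) - 4·f(5) + 6·f(6) - 4·f(7) + f(8) = 0.
Substituting the known values and solving for f(5):
  -4·f(5) = -956
  f(5) = 239.

239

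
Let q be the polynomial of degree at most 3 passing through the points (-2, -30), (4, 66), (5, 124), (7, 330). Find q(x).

Using the Lagrange interpolation formula with nodes -2, 4, 5, 7:
  L_0(x) = (x - 4)(x - 5)(x - 7) / -378
  L_1(x) = (x + 2)(x - 5)(x - 7) / 18
  L_2(x) = (x + 2)(x - 4)(x - 7) / -14
  L_3(x) = (x + 2)(x - 4)(x - 5) / 54
Then q(x) = -30·L_0(x) + 66·L_1(x) + 124·L_2(x) + 330·L_3(x).
Expanding and collecting terms gives q(x) = x^3 - x^2 + 6x - 6.
Check: q(7) = 330. ✓

q(x) = x^3 - x^2 + 6x - 6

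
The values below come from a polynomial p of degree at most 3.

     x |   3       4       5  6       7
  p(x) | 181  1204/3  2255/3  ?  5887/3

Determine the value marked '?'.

The 4 known points determine the degree-3 polynomial uniquely.
Write p(x) = ax^3 + bx^2 + cx + d. Substituting each data point gives a linear system:
  27a + 9b + 3c + d = 181
  64a + 16b + 4c + d = 1204/3
  125a + 25b + 5c + d = 2255/3
  343a + 49b + 7c + d = 5887/3
Solving the system yields a = 5, b = 5, c = 1/3, d = 0.
So p(x) = 5x^3 + 5x^2 + (1/3)x.
Then p(6) = 1262.

1262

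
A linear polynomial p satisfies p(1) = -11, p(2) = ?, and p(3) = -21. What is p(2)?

-16

On equispaced nodes a degree-1 polynomial has vanishing second forward difference, so
  p(1) - 2·p(2) + p(3) = 0.
Substituting the known values and solving for p(2):
  -2·p(2) = 32
  p(2) = -16.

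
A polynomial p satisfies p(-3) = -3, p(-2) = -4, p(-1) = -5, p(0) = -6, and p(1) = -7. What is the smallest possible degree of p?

Forward differences of the values at s = -3, -2, -1, 0, 1:
  p  : -3  -4  -5  -6  -7
  Δ  : -1  -1  -1  -1
  Δ^2: 0  0  0
  Δ^3: 0  0
  Δ^4: 0
The first differences are constant (-1) and nonzero, while all higher differences vanish, so the minimal degree is 1.

1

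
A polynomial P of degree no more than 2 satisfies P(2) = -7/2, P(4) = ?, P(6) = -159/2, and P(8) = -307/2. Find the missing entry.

On equispaced nodes a degree-2 polynomial has vanishing third forward difference, so
  - P(2) + 3·P(4) - 3·P(6) + P(8) = 0.
Substituting the known values and solving for P(4):
  3·P(4) = -177/2
  P(4) = -59/2.

-59/2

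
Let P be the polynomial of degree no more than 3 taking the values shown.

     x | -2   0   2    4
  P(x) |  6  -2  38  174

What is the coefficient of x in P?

Write P(x) = ax^3 + bx^2 + cx + d. Substituting each data point gives a linear system:
  -8a + 4b - 2c + d = 6
  d = -2
  8a + 4b + 2c + d = 38
  64a + 16b + 4c + d = 174
Solving the system yields a = 1, b = 6, c = 4, d = -2.
So P(x) = x^3 + 6x^2 + 4x - 2.
The coefficient of x is 4.

4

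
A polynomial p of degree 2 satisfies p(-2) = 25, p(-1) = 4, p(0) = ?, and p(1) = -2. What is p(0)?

On equispaced nodes a degree-2 polynomial has vanishing third forward difference, so
  - p(-2) + 3·p(-1) - 3·p(0) + p(1) = 0.
Substituting the known values and solving for p(0):
  -3·p(0) = 15
  p(0) = -5.

-5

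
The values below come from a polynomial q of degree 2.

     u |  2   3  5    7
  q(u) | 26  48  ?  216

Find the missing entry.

116

The 3 known points determine the degree-2 polynomial uniquely.
Write q(u) = au^2 + bu + c. Substituting each data point gives a linear system:
  4a + 2b + c = 26
  9a + 3b + c = 48
  49a + 7b + c = 216
Solving the system yields a = 4, b = 2, c = 6.
So q(u) = 4u^2 + 2u + 6.
Then q(5) = 116.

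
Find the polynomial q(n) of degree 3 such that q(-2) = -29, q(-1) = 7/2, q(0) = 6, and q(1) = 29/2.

q(n) = 6n^3 + 3n^2 - (1/2)n + 6

Write q(n) = an^3 + bn^2 + cn + d. Substituting each data point gives a linear system:
  -8a + 4b - 2c + d = -29
  -a + b - c + d = 7/2
  d = 6
  a + b + c + d = 29/2
Solving the system yields a = 6, b = 3, c = -1/2, d = 6.
So q(n) = 6n^3 + 3n^2 - (1/2)n + 6.
Check: q(-2) = -29. ✓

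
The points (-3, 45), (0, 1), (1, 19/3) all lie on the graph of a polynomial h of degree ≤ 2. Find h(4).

Write h(n) = an^2 + bn + c. Substituting each data point gives a linear system:
  9a - 3b + c = 45
  c = 1
  a + b + c = 19/3
Solving the system yields a = 5, b = 1/3, c = 1.
So h(n) = 5n² + (1/3)n + 1.
Then h(4) = 247/3.

247/3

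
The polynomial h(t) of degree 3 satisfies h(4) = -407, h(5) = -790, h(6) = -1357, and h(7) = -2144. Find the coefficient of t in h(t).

1

Write h(t) = at^3 + bt^2 + ct + d. Substituting each data point gives a linear system:
  64a + 16b + 4c + d = -407
  125a + 25b + 5c + d = -790
  216a + 36b + 6c + d = -1357
  343a + 49b + 7c + d = -2144
Solving the system yields a = -6, b = -2, c = 1, d = 5.
So h(t) = -6t³ - 2t² + t + 5.
The coefficient of t is 1.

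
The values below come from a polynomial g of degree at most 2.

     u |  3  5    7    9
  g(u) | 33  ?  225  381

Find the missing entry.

109

On equispaced nodes a degree-2 polynomial has vanishing third forward difference, so
  - g(3) + 3·g(5) - 3·g(7) + g(9) = 0.
Substituting the known values and solving for g(5):
  3·g(5) = 327
  g(5) = 109.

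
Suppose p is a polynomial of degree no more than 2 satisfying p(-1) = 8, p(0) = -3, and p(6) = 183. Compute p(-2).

31

Write p(x) = ax^2 + bx + c. Substituting each data point gives a linear system:
  a - b + c = 8
  c = -3
  36a + 6b + c = 183
Solving the system yields a = 6, b = -5, c = -3.
So p(x) = 6x² - 5x - 3.
Then p(-2) = 31.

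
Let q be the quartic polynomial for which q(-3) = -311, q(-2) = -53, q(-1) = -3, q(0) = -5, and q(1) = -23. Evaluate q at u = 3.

-563

Using the Lagrange interpolation formula with nodes -3, -2, -1, 0, 1:
  L_0(u) = (u + 2)(u + 1)u(u - 1) / 24
  L_1(u) = (u + 3)(u + 1)u(u - 1) / -6
  L_2(u) = (u + 3)(u + 2)u(u - 1) / 4
  L_3(u) = (u + 3)(u + 2)(u + 1)(u - 1) / -6
  L_4(u) = (u + 3)(u + 2)(u + 1)u / 24
Then q(u) = -311·L_0(u) - 53·L_1(u) - 3·L_2(u) - 5·L_3(u) - 23·L_4(u).
Expanding and collecting terms gives q(u) = -5u^4 - 4u^3 - 3u^2 - 6u - 5.
Evaluating at u = 3: q(3) = -563.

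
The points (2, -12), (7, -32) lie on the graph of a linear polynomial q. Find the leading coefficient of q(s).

-4

Write q(s) = as + b. Substituting each data point gives a linear system:
  2a + b = -12
  7a + b = -32
Solving the system yields a = -4, b = -4.
So q(s) = -4s - 4.
The leading coefficient is -4.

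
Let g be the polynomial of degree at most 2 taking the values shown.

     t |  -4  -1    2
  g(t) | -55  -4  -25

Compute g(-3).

Write g(t) = at^2 + bt + c. Substituting each data point gives a linear system:
  16a - 4b + c = -55
  a - b + c = -4
  4a + 2b + c = -25
Solving the system yields a = -4, b = -3, c = -3.
So g(t) = -4t² - 3t - 3.
Then g(-3) = -30.

-30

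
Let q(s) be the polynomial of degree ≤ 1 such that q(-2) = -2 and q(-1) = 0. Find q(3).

8

Write q(s) = as + b. Substituting each data point gives a linear system:
  -2a + b = -2
  -a + b = 0
Solving the system yields a = 2, b = 2.
So q(s) = 2s + 2.
Then q(3) = 8.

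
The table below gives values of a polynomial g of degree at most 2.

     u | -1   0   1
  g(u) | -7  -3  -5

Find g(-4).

Forward differences of the values at u = -1, 0, 1:
  g  : -7  -3  -5
  Δ  : 4  -2
  Δ^2: -6
The second differences are constant, confirming degree 2.
Interpolating (Newton forward form) and evaluating at u = -4 gives g(-4) = -55.

-55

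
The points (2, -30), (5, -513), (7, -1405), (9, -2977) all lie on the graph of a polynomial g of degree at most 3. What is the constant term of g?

2

Write g(t) = at^3 + bt^2 + ct + d. Substituting each data point gives a linear system:
  8a + 4b + 2c + d = -30
  125a + 25b + 5c + d = -513
  343a + 49b + 7c + d = -1405
  729a + 81b + 9c + d = -2977
Solving the system yields a = -4, b = -1, c = 2, d = 2.
So g(t) = -4t^3 - t^2 + 2t + 2.
The constant term is 2.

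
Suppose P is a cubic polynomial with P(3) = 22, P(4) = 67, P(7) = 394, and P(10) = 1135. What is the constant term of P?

-5

Write P(n) = an^3 + bn^2 + cn + d. Substituting each data point gives a linear system:
  27a + 9b + 3c + d = 22
  64a + 16b + 4c + d = 67
  343a + 49b + 7c + d = 394
  1000a + 100b + 10c + d = 1135
Solving the system yields a = 1, b = 2, c = -6, d = -5.
So P(n) = n³ + 2n² - 6n - 5.
The constant term is -5.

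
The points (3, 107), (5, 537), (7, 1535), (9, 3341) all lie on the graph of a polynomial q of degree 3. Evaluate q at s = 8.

Forward differences of the values at s = 3, 5, 7, 9:
  q  : 107  537  1535  3341
  Δ  : 430  998  1806
  Δ^2: 568  808
  Δ^3: 240
The third differences are constant, confirming degree 3.
Interpolating (Newton forward form) and evaluating at s = 8 gives q(8) = 2322.

2322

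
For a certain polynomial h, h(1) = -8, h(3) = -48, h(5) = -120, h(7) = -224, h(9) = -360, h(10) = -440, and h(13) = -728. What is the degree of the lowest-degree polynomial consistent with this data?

Divided differences on the nodes 1, 3, 5, 7, 9, 10, 13:
  order 0: -8  -48  -120  -224  -360  -440  -728
  order 1: -20  -36  -52  -68  -80  -96
  order 2: -4  -4  -4  -4  -4
  order 3: 0  0  0  0
  order 4: 0  0  0
  order 5: 0  0
  order 6: 0
The order-2 divided differences are all -4 (nonzero) and every higher order vanishes, so the data lies on a polynomial of degree exactly 2.

2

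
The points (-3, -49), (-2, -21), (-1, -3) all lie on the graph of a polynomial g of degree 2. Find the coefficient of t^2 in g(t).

Write g(t) = at^2 + bt + c. Substituting each data point gives a linear system:
  9a - 3b + c = -49
  4a - 2b + c = -21
  a - b + c = -3
Solving the system yields a = -5, b = 3, c = 5.
So g(t) = -5t² + 3t + 5.
The leading coefficient is -5.

-5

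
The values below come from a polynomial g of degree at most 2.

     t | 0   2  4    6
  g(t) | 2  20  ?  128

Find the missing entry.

On equispaced nodes a degree-2 polynomial has vanishing third forward difference, so
  - g(0) + 3·g(2) - 3·g(4) + g(6) = 0.
Substituting the known values and solving for g(4):
  -3·g(4) = -186
  g(4) = 62.

62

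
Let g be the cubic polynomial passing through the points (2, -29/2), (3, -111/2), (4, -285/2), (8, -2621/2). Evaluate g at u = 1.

Write g(u) = au^3 + bu^2 + cu + d. Substituting each data point gives a linear system:
  8a + 4b + 2c + d = -29/2
  27a + 9b + 3c + d = -111/2
  64a + 16b + 4c + d = -285/2
  512a + 64b + 8c + d = -2621/2
Solving the system yields a = -3, b = 4, c = -4, d = 3/2.
So g(u) = -3u^3 + 4u^2 - 4u + 3/2.
Then g(1) = -3/2.

-3/2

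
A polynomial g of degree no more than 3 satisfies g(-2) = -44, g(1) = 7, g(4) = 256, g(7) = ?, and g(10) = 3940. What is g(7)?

1351

The 4 known points determine the degree-3 polynomial uniquely.
Write g(x) = ax^3 + bx^2 + cx + d. Substituting each data point gives a linear system:
  -8a + 4b - 2c + d = -44
  a + b + c + d = 7
  64a + 16b + 4c + d = 256
  1000a + 100b + 10c + d = 3940
Solving the system yields a = 4, b = -1, c = 4, d = 0.
So g(x) = 4x³ - x² + 4x.
Then g(7) = 1351.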